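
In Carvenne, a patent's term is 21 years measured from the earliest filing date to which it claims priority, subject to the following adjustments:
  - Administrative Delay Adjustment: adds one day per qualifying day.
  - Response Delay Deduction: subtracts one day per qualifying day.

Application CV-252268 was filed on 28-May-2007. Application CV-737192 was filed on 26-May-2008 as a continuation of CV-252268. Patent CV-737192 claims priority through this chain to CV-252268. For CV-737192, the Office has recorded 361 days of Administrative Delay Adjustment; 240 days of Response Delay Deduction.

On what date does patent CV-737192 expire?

2028-09-26

Earliest priority filing: 28 May 2007.
Base term: 28 May 2007 + 21 years → 28 May 2028.
Administrative Delay Adjustment: +361 days → 24 May 2029.
Response Delay Deduction: −240 days → 26 September 2028.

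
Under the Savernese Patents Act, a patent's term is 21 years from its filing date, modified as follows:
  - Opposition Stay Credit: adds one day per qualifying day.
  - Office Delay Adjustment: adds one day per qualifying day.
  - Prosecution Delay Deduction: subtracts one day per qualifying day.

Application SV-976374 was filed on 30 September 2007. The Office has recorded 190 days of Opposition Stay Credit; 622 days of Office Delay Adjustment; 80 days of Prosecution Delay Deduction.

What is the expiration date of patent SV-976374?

2030-10-02

Base term: filing date + 21 years → 30 September 2028.
Opposition Stay Credit: +190 days → 8 April 2029.
Office Delay Adjustment: +622 days → 21 December 2030.
Prosecution Delay Deduction: −80 days → 2 October 2030.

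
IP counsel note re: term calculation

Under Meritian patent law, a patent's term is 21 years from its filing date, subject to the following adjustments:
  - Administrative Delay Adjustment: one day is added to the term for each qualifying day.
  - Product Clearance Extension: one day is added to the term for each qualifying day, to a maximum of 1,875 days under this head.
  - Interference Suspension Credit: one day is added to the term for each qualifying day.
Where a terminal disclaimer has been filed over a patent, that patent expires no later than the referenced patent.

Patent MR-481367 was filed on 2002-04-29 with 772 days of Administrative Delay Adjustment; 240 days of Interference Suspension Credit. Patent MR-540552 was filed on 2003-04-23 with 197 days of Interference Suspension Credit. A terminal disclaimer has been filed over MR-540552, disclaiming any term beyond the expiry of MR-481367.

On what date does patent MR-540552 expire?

Natural term of MR-540552:
  Base: filing + 21 years → 23 April 2024.
  Interference Suspension Credit: +197 days → 6 November 2024.
Expiry of referenced patent MR-481367:
  Base: filing + 21 years → 29 April 2023.
  Administrative Delay Adjustment: +772 days → 9 June 2025.
  Interference Suspension Credit: +240 days → 4 February 2026.
Terminal disclaimer: MR-540552 expires on the earlier of 6 November 2024 and 4 February 2026.

2024-11-06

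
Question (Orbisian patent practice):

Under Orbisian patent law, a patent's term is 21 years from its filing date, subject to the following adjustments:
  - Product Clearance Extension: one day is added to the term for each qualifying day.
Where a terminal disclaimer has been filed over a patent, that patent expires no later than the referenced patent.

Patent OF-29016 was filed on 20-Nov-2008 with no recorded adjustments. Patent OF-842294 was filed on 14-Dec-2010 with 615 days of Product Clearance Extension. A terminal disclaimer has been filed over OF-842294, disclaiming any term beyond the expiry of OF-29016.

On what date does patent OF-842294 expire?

2029-11-20

Natural term of OF-842294:
  Base: filing + 21 years → 14 December 2031.
  Product Clearance Extension: +615 days → 20 August 2033.
Expiry of referenced patent OF-29016:
  Base: filing + 21 years → 20 November 2029.
Terminal disclaimer: OF-842294 expires on the earlier of 20 August 2033 and 20 November 2029.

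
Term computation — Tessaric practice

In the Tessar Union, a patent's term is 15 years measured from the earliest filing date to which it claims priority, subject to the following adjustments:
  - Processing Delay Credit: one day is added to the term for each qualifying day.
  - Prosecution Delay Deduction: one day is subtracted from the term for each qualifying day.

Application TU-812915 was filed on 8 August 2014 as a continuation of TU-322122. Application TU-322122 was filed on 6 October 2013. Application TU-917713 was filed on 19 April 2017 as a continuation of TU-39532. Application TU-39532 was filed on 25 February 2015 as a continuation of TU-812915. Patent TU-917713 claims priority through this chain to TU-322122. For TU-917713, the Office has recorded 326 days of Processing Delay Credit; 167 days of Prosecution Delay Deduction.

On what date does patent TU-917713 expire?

2029-03-14

Earliest priority filing: 6 October 2013.
Base term: 6 October 2013 + 15 years → 6 October 2028.
Processing Delay Credit: +326 days → 28 August 2029.
Prosecution Delay Deduction: −167 days → 14 March 2029.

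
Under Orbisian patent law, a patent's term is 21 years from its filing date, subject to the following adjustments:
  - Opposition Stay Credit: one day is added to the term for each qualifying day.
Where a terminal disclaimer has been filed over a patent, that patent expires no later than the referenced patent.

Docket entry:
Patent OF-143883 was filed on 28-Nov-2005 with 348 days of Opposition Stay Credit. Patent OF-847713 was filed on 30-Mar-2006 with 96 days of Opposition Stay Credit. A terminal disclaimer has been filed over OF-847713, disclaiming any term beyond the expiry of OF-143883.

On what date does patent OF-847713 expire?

Natural term of OF-847713:
  Base: filing + 21 years → 30 March 2027.
  Opposition Stay Credit: +96 days → 4 July 2027.
Expiry of referenced patent OF-143883:
  Base: filing + 21 years → 28 November 2026.
  Opposition Stay Credit: +348 days → 11 November 2027.
Terminal disclaimer: OF-847713 expires on the earlier of 4 July 2027 and 11 November 2027.

July 4, 2027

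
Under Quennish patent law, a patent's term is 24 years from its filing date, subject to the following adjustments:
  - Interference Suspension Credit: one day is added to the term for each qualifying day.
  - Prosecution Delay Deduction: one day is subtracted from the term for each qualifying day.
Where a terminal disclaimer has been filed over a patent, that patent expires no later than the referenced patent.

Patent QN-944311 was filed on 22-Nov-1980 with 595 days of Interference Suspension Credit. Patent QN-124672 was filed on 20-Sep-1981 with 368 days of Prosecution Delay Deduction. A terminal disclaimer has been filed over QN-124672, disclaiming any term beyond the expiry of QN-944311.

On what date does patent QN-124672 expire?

September 17, 2004

Natural term of QN-124672:
  Base: filing + 24 years → 20 September 2005.
  Prosecution Delay Deduction: −368 days → 17 September 2004.
Expiry of referenced patent QN-944311:
  Base: filing + 24 years → 22 November 2004.
  Interference Suspension Credit: +595 days → 10 July 2006.
Terminal disclaimer: QN-124672 expires on the earlier of 17 September 2004 and 10 July 2006.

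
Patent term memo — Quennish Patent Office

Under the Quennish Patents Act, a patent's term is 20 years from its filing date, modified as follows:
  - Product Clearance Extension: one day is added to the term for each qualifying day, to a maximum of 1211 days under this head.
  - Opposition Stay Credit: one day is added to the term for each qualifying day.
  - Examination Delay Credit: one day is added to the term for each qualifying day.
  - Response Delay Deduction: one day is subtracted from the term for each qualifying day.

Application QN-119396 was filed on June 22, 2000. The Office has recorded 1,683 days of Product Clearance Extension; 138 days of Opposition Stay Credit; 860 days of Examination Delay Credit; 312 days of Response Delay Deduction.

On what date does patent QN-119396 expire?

2025-09-01

Base term: filing date + 20 years → 22 June 2020.
Product Clearance Extension: 1683 days claimed exceeds the 1211-day cap, so +1211 days → 16 October 2023.
Opposition Stay Credit: +138 days → 2 March 2024.
Examination Delay Credit: +860 days → 10 July 2026.
Response Delay Deduction: −312 days → 1 September 2025.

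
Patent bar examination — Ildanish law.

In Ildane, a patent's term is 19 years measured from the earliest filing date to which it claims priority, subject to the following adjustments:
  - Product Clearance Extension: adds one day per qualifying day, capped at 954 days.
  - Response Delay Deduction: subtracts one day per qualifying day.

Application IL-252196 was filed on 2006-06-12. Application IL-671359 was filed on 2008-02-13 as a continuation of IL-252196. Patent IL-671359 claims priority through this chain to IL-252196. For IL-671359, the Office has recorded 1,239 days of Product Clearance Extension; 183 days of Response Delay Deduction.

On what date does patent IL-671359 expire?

Earliest priority filing: 12 June 2006.
Base term: 12 June 2006 + 19 years → 12 June 2025.
Product Clearance Extension: 1239 days claimed exceeds the 954-day cap, so +954 days → 22 January 2028.
Response Delay Deduction: −183 days → 23 July 2027.

2027-07-23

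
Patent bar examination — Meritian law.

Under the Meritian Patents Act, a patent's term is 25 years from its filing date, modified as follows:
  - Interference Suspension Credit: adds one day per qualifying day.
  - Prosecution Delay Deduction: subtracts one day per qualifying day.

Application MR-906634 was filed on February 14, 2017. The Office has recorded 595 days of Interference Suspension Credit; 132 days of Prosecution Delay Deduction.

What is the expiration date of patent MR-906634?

Base term: filing date + 25 years → 14 February 2042.
Interference Suspension Credit: +595 days → 2 October 2043.
Prosecution Delay Deduction: −132 days → 23 May 2043.

May 23, 2043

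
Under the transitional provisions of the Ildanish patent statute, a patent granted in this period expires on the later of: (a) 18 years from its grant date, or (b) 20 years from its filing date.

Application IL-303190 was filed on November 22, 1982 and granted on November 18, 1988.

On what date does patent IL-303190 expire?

November 18, 2006

(a) grant + 18 years → 18 November 2006.
(b) filing + 20 years → 22 November 2002.
Later of the two: 18 November 2006.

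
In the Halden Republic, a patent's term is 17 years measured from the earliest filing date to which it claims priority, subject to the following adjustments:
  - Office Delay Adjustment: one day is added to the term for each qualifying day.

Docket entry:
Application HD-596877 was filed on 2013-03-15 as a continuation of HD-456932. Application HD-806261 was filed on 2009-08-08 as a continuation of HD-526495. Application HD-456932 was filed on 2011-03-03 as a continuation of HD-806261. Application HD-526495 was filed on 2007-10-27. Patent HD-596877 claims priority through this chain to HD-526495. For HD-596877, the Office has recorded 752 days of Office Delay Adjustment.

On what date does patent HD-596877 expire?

November 18, 2026

Earliest priority filing: 27 October 2007.
Base term: 27 October 2007 + 17 years → 27 October 2024.
Office Delay Adjustment: +752 days → 18 November 2026.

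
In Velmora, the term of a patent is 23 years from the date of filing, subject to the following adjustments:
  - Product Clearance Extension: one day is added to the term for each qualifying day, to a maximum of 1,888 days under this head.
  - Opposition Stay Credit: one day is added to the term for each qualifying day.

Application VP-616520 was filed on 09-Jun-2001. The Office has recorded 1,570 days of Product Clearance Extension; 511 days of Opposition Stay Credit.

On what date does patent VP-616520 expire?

February 19, 2030

Base term: filing date + 23 years → 9 June 2024.
Product Clearance Extension: 1570 days (within the 1888-day cap) → +1570 days → 26 September 2028.
Opposition Stay Credit: +511 days → 19 February 2030.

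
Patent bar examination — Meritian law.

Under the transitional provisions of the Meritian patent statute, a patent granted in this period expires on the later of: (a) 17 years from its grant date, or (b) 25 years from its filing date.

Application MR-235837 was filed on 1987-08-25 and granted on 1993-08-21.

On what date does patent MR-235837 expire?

(a) grant + 17 years → 21 August 2010.
(b) filing + 25 years → 25 August 2012.
Later of the two: 25 August 2012.

2012-08-25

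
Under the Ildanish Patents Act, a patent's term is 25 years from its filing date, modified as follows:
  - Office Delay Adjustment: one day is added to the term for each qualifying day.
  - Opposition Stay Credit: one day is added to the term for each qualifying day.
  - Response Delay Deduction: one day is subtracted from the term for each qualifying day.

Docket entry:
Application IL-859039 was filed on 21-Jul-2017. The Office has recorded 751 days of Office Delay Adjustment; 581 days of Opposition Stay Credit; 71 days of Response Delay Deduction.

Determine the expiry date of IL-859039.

Base term: filing date + 25 years → 21 July 2042.
Office Delay Adjustment: +751 days → 10 August 2044.
Opposition Stay Credit: +581 days → 14 March 2046.
Response Delay Deduction: −71 days → 2 January 2046.

2046-01-02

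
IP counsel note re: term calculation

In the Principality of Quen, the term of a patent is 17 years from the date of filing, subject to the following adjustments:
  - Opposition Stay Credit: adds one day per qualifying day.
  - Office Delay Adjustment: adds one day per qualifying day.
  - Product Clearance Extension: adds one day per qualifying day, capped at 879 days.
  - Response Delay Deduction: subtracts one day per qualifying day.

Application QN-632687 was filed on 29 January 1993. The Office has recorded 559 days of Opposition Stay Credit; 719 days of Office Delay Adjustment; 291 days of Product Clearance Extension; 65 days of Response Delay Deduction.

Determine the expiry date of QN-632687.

Base term: filing date + 17 years → 29 January 2010.
Opposition Stay Credit: +559 days → 11 August 2011.
Office Delay Adjustment: +719 days → 30 July 2013.
Product Clearance Extension: 291 days (within the 879-day cap) → +291 days → 17 May 2014.
Response Delay Deduction: −65 days → 13 March 2014.

2014-03-13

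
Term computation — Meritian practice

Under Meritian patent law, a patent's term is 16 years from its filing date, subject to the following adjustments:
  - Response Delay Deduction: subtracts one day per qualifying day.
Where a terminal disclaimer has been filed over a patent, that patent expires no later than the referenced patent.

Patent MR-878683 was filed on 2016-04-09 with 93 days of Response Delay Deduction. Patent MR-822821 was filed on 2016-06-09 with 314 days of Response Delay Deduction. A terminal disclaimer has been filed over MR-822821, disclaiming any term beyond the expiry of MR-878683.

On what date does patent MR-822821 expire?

July 31, 2031

Natural term of MR-822821:
  Base: filing + 16 years → 9 June 2032.
  Response Delay Deduction: −314 days → 31 July 2031.
Expiry of referenced patent MR-878683:
  Base: filing + 16 years → 9 April 2032.
  Response Delay Deduction: −93 days → 7 January 2032.
Terminal disclaimer: MR-822821 expires on the earlier of 31 July 2031 and 7 January 2032.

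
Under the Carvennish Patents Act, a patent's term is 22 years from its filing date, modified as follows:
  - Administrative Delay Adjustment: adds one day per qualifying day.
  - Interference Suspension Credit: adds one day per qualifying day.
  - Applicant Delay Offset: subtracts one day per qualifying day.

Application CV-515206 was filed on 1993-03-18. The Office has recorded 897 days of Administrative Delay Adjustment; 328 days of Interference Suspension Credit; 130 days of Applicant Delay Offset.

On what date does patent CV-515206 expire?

Base term: filing date + 22 years → 18 March 2015.
Administrative Delay Adjustment: +897 days → 31 August 2017.
Interference Suspension Credit: +328 days → 25 July 2018.
Applicant Delay Offset: −130 days → 17 March 2018.

2018-03-17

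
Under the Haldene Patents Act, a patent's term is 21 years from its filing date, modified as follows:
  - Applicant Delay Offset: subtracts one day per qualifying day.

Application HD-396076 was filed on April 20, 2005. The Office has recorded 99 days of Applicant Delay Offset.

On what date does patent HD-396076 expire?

2026-01-11

Base term: filing date + 21 years → 20 April 2026.
Applicant Delay Offset: −99 days → 11 January 2026.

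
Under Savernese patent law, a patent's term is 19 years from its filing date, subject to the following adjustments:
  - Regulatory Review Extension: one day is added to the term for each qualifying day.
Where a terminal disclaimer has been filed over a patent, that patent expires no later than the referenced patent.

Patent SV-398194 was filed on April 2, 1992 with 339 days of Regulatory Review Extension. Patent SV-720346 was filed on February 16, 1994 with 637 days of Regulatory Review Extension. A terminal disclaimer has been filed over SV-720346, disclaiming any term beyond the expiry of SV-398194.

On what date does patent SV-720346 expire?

2012-03-06

Natural term of SV-720346:
  Base: filing + 19 years → 16 February 2013.
  Regulatory Review Extension: +637 days → 15 November 2014.
Expiry of referenced patent SV-398194:
  Base: filing + 19 years → 2 April 2011.
  Regulatory Review Extension: +339 days → 6 March 2012.
Terminal disclaimer: SV-720346 expires on the earlier of 15 November 2014 and 6 March 2012.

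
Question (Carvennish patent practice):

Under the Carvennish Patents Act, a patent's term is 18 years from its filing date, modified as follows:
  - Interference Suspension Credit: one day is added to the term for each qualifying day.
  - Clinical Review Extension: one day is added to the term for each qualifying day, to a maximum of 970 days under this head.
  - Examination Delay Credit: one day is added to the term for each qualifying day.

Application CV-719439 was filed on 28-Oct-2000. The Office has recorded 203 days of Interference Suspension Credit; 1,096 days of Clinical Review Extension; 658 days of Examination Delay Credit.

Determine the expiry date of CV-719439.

2023-11-02

Base term: filing date + 18 years → 28 October 2018.
Interference Suspension Credit: +203 days → 19 May 2019.
Clinical Review Extension: 1096 days claimed exceeds the 970-day cap, so +970 days → 13 January 2022.
Examination Delay Credit: +658 days → 2 November 2023.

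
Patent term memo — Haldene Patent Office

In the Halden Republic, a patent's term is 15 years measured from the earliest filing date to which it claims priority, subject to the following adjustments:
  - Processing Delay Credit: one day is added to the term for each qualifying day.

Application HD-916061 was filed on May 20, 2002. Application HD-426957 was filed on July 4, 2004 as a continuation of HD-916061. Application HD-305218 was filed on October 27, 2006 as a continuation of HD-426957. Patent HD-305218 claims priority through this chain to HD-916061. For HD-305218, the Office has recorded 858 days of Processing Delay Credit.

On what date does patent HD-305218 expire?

Earliest priority filing: 20 May 2002.
Base term: 20 May 2002 + 15 years → 20 May 2017.
Processing Delay Credit: +858 days → 25 September 2019.

2019-09-25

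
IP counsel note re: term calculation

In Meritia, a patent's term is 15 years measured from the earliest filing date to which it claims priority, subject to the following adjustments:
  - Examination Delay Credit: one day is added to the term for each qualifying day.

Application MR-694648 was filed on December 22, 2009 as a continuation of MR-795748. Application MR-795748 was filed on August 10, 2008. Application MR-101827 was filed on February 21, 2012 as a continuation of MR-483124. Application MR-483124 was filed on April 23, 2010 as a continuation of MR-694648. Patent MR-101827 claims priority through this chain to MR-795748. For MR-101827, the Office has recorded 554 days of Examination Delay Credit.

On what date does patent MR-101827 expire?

February 14, 2025

Earliest priority filing: 10 August 2008.
Base term: 10 August 2008 + 15 years → 10 August 2023.
Examination Delay Credit: +554 days → 14 February 2025.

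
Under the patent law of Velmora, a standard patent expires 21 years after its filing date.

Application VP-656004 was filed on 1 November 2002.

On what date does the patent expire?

Filing date + 21 years → 1 November 2023.

November 1, 2023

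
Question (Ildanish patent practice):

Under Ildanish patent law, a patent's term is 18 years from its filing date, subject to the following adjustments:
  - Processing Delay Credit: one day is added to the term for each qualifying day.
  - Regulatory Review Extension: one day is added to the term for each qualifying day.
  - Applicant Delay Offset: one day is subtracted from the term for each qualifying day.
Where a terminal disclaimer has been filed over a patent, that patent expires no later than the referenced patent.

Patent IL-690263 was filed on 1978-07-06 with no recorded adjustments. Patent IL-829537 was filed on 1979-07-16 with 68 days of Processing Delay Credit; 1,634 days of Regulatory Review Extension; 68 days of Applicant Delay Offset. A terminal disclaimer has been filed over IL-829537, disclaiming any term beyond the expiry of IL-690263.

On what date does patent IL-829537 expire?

Natural term of IL-829537:
  Base: filing + 18 years → 16 July 1997.
  Processing Delay Credit: +68 days → 22 September 1997.
  Regulatory Review Extension: +1634 days → 14 March 2002.
  Applicant Delay Offset: −68 days → 5 January 2002.
Expiry of referenced patent IL-690263:
  Base: filing + 18 years → 6 July 1996.
Terminal disclaimer: IL-829537 expires on the earlier of 5 January 2002 and 6 July 1996.

1996-07-06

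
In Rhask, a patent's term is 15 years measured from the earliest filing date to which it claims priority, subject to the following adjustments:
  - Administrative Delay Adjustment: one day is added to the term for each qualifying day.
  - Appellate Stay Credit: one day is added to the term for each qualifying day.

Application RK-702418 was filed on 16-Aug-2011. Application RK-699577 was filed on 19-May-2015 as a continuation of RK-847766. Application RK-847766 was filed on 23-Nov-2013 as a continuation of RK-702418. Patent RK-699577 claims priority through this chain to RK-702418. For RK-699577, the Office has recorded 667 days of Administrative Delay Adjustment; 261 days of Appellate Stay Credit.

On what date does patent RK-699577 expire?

Earliest priority filing: 16 August 2011.
Base term: 16 August 2011 + 15 years → 16 August 2026.
Administrative Delay Adjustment: +667 days → 13 June 2028.
Appellate Stay Credit: +261 days → 1 March 2029.

March 1, 2029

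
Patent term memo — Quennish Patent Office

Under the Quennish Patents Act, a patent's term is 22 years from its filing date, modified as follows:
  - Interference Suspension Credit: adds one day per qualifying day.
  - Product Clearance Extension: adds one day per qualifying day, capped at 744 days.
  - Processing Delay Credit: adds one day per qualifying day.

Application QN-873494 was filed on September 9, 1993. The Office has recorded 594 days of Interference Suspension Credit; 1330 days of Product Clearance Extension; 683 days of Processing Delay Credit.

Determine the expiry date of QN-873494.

2021-03-22

Base term: filing date + 22 years → 9 September 2015.
Interference Suspension Credit: +594 days → 25 April 2017.
Product Clearance Extension: 1330 days claimed exceeds the 744-day cap, so +744 days → 9 May 2019.
Processing Delay Credit: +683 days → 22 March 2021.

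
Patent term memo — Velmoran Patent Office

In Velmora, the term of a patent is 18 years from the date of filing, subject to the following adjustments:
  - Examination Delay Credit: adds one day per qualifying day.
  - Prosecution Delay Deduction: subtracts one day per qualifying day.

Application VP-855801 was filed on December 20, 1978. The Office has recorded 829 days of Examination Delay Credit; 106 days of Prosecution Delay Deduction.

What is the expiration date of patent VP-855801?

1998-12-13

Base term: filing date + 18 years → 20 December 1996.
Examination Delay Credit: +829 days → 29 March 1999.
Prosecution Delay Deduction: −106 days → 13 December 1998.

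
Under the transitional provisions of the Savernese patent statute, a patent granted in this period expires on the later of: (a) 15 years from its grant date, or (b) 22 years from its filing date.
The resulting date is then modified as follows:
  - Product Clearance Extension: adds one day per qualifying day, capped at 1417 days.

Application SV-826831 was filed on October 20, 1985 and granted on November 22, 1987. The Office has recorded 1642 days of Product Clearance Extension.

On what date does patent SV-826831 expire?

September 6, 2011

(a) grant + 15 years → 22 November 2002.
(b) filing + 22 years → 20 October 2007.
Later of the two: 20 October 2007.
Product Clearance Extension: 1642 days claimed exceeds the 1417-day cap, so +1417 days → 6 September 2011.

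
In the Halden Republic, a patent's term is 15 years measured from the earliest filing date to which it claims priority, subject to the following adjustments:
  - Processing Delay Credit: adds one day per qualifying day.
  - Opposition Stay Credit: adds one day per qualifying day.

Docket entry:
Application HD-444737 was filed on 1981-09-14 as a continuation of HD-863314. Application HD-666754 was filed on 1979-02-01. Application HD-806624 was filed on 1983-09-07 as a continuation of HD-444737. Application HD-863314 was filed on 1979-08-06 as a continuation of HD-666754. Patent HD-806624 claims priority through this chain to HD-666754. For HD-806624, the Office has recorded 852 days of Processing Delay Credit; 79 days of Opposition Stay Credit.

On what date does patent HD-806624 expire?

Earliest priority filing: 1 February 1979.
Base term: 1 February 1979 + 15 years → 1 February 1994.
Processing Delay Credit: +852 days → 2 June 1996.
Opposition Stay Credit: +79 days → 20 August 1996.

1996-08-20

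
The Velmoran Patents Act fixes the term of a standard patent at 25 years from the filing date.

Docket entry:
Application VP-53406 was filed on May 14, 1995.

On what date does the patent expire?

May 14, 2020

Filing date + 25 years → 14 May 2020.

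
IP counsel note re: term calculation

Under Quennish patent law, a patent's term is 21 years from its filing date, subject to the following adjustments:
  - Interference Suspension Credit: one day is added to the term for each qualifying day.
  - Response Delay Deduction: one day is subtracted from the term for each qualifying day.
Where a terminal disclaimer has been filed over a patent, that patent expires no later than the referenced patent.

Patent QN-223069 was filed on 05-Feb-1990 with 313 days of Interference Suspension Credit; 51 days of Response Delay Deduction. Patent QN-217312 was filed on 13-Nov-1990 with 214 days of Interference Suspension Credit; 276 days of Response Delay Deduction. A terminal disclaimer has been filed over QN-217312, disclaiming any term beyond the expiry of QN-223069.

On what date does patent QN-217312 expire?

September 12, 2011

Natural term of QN-217312:
  Base: filing + 21 years → 13 November 2011.
  Interference Suspension Credit: +214 days → 14 June 2012.
  Response Delay Deduction: −276 days → 12 September 2011.
Expiry of referenced patent QN-223069:
  Base: filing + 21 years → 5 February 2011.
  Interference Suspension Credit: +313 days → 15 December 2011.
  Response Delay Deduction: −51 days → 25 October 2011.
Terminal disclaimer: QN-217312 expires on the earlier of 12 September 2011 and 25 October 2011.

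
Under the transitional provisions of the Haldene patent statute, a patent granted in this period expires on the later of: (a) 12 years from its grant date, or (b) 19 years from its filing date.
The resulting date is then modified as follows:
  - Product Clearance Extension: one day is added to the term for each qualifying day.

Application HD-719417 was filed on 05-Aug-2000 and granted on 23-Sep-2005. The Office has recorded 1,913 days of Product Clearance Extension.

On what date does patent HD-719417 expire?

(a) grant + 12 years → 23 September 2017.
(b) filing + 19 years → 5 August 2019.
Later of the two: 5 August 2019.
Product Clearance Extension: +1913 days → 30 October 2024.

October 30, 2024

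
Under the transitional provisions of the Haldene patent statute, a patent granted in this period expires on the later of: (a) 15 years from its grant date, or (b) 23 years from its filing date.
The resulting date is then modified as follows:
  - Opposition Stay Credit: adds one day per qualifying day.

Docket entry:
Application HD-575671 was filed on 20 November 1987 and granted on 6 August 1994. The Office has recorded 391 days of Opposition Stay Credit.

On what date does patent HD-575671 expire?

2011-12-16

(a) grant + 15 years → 6 August 2009.
(b) filing + 23 years → 20 November 2010.
Later of the two: 20 November 2010.
Opposition Stay Credit: +391 days → 16 December 2011.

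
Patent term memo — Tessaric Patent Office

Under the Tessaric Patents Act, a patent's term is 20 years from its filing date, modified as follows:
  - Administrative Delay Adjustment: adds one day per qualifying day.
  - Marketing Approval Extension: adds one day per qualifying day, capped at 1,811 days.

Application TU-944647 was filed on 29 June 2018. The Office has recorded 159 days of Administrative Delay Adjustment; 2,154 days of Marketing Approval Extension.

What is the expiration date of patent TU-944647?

Base term: filing date + 20 years → 29 June 2038.
Administrative Delay Adjustment: +159 days → 5 December 2038.
Marketing Approval Extension: 2154 days claimed exceeds the 1811-day cap, so +1811 days → 20 November 2043.

November 20, 2043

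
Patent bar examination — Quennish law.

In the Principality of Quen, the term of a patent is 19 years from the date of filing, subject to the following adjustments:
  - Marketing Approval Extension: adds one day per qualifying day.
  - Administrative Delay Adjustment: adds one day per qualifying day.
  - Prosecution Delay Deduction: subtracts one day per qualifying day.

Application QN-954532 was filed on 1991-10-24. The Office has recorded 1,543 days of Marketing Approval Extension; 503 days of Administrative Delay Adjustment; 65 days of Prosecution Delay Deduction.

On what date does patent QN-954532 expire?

Base term: filing date + 19 years → 24 October 2010.
Marketing Approval Extension: +1543 days → 14 January 2015.
Administrative Delay Adjustment: +503 days → 31 May 2016.
Prosecution Delay Deduction: −65 days → 27 March 2016.

March 27, 2016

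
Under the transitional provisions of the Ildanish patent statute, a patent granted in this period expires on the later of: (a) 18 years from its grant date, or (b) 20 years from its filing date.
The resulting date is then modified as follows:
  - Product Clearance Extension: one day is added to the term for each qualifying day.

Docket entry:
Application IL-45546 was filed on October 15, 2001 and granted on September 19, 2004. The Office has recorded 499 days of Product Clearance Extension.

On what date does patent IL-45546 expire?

2024-01-31

(a) grant + 18 years → 19 September 2022.
(b) filing + 20 years → 15 October 2021.
Later of the two: 19 September 2022.
Product Clearance Extension: +499 days → 31 January 2024.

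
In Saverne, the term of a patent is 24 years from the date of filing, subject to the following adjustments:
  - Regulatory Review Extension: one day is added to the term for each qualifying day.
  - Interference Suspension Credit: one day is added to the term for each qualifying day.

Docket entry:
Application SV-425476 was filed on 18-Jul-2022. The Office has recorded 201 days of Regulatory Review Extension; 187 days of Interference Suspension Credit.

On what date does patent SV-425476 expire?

August 10, 2047

Base term: filing date + 24 years → 18 July 2046.
Regulatory Review Extension: +201 days → 4 February 2047.
Interference Suspension Credit: +187 days → 10 August 2047.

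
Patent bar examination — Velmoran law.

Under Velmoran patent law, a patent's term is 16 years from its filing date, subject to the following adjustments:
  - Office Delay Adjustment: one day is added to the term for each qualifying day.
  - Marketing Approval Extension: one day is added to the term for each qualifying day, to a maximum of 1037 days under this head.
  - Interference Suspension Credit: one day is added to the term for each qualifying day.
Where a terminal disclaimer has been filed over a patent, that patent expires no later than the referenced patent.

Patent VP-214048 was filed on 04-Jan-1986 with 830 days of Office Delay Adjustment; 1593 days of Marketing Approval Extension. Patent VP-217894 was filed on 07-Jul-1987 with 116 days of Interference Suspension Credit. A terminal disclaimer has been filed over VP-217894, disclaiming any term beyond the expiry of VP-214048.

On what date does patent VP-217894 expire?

Natural term of VP-217894:
  Base: filing + 16 years → 7 July 2003.
  Interference Suspension Credit: +116 days → 31 October 2003.
Expiry of referenced patent VP-214048:
  Base: filing + 16 years → 4 January 2002.
  Office Delay Adjustment: +830 days → 13 April 2004.
  Marketing Approval Extension: 1593 days claimed exceeds the 1037-day cap, so +1037 days → 14 February 2007.
Terminal disclaimer: VP-217894 expires on the earlier of 31 October 2003 and 14 February 2007.

October 31, 2003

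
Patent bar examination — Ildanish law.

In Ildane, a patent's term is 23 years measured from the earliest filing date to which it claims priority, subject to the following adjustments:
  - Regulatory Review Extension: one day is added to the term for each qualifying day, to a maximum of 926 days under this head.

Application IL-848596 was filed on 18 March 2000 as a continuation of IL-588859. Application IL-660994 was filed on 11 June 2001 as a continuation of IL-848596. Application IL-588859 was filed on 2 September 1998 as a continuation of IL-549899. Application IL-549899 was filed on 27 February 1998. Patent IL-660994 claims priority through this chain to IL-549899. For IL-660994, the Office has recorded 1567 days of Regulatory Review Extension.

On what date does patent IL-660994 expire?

September 11, 2023

Earliest priority filing: 27 February 1998.
Base term: 27 February 1998 + 23 years → 27 February 2021.
Regulatory Review Extension: 1567 days claimed exceeds the 926-day cap, so +926 days → 11 September 2023.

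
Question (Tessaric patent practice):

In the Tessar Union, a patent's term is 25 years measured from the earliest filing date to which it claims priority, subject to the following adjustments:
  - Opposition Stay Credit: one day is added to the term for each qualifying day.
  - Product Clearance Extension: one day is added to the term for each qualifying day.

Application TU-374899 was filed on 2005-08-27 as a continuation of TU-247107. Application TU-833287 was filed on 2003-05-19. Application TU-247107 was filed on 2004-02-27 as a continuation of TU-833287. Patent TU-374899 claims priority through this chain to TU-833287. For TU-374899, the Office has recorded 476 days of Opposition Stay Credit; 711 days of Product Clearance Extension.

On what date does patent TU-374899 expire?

August 19, 2031

Earliest priority filing: 19 May 2003.
Base term: 19 May 2003 + 25 years → 19 May 2028.
Opposition Stay Credit: +476 days → 7 September 2029.
Product Clearance Extension: +711 days → 19 August 2031.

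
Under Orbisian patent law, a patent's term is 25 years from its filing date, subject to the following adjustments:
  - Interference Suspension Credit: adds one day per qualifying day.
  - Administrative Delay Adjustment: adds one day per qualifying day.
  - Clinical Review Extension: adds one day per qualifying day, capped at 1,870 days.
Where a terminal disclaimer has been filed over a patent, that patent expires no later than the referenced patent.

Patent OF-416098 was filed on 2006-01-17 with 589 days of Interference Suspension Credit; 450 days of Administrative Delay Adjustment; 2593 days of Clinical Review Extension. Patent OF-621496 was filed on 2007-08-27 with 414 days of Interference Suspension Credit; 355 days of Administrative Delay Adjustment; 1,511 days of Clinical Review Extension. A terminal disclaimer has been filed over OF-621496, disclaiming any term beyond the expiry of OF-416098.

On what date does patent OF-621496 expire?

2038-11-24

Natural term of OF-621496:
  Base: filing + 25 years → 27 August 2032.
  Interference Suspension Credit: +414 days → 15 October 2033.
  Administrative Delay Adjustment: +355 days → 5 October 2034.
  Clinical Review Extension: 1511 days (within the 1870-day cap) → +1511 days → 24 November 2038.
Expiry of referenced patent OF-416098:
  Base: filing + 25 years → 17 January 2031.
  Interference Suspension Credit: +589 days → 28 August 2032.
  Administrative Delay Adjustment: +450 days → 21 November 2033.
  Clinical Review Extension: 2593 days claimed exceeds the 1870-day cap, so +1870 days → 4 January 2039.
Terminal disclaimer: OF-621496 expires on the earlier of 24 November 2038 and 4 January 2039.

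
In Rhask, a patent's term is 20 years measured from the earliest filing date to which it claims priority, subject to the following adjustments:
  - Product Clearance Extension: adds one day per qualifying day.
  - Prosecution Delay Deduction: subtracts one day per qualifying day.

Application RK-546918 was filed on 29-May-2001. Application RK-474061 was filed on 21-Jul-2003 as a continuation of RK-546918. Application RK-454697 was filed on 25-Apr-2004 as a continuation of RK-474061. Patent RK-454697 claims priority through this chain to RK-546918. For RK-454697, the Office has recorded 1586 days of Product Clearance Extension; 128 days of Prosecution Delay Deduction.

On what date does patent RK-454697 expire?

2025-05-26

Earliest priority filing: 29 May 2001.
Base term: 29 May 2001 + 20 years → 29 May 2021.
Product Clearance Extension: +1586 days → 1 October 2025.
Prosecution Delay Deduction: −128 days → 26 May 2025.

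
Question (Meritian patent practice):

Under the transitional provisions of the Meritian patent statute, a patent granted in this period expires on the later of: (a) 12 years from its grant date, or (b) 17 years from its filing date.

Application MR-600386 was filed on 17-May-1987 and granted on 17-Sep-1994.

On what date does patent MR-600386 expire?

2006-09-17

(a) grant + 12 years → 17 September 2006.
(b) filing + 17 years → 17 May 2004.
Later of the two: 17 September 2006.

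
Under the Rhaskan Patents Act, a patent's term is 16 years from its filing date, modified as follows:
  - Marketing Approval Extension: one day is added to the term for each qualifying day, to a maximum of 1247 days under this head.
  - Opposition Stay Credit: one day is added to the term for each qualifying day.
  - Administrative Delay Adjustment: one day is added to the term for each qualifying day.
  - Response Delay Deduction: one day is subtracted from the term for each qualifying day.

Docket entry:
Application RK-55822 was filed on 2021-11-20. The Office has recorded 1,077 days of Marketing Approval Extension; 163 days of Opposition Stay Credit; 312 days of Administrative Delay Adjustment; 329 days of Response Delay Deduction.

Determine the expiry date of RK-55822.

March 27, 2041

Base term: filing date + 16 years → 20 November 2037.
Marketing Approval Extension: 1077 days (within the 1247-day cap) → +1077 days → 1 November 2040.
Opposition Stay Credit: +163 days → 13 April 2041.
Administrative Delay Adjustment: +312 days → 19 February 2042.
Response Delay Deduction: −329 days → 27 March 2041.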